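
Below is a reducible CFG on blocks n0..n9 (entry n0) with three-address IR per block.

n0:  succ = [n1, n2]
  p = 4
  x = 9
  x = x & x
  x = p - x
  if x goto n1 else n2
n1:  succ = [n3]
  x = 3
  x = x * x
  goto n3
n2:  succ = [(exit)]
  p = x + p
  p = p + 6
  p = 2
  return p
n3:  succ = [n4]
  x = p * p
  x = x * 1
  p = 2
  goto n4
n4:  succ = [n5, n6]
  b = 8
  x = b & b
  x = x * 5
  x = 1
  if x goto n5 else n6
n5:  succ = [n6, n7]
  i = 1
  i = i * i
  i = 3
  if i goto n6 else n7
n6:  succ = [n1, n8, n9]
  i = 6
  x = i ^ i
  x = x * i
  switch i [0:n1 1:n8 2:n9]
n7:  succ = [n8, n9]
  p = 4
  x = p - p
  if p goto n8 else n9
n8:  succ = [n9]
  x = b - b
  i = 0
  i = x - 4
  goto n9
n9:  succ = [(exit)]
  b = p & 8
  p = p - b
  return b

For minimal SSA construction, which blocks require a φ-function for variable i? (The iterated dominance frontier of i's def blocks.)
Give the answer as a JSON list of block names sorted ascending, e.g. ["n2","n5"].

Answer: ["n1", "n6", "n8", "n9"]

Analysis:
idom tree: n1←n0 n2←n0 n3←n1 n4←n3 n5←n4 n6←n4 n7←n5 n8←n4 n9←n4
Dom at joins:
  n1: preds {n0,n6}: {n0} ∩ {n0,n1,n3,n4,n6} = {n0}; idom=n0
  n6: preds {n4,n5}: {n0,n1,n3,n4} ∩ {n0,n1,n3,n4,n5} = {n0,n1,n3,n4}; idom=n4
  n8: preds {n6,n7}: {n0,n1,n3,n4,n6} ∩ {n0,n1,n3,n4,n5,n7} = {n0,n1,n3,n4}; idom=n4
  n9: preds {n6,n7,n8}: {n0,n1,n3,n4,n6} ∩ {n0,n1,n3,n4,n5,n7} ∩ {n0,n1,n3,n4,n8} = {n0,n1,n3,n4}; idom=n4

Frontier:
  n1←n0: walk · to n0
  n1←n6: walk n6→n4→n3→n1 to n0
  n6←n4: walk · to n4
  n6←n5: walk n5 to n4
  n8←n6: walk n6 to n4
  n8←n7: walk n7→n5 to n4
  n9←n6: walk n6 to n4
  n9←n7: walk n7→n5 to n4
  n9←n8: walk n8 to n4
  DF(n0)=∅
  DF(n1)={n1}
  DF(n2)=∅
  DF(n3)={n1}
  DF(n4)={n1}
  DF(n5)={n6,n8,n9}
  DF(n6)={n1,n8,n9}
  DF(n7)={n8,n9}
  DF(n8)={n9}
  DF(n9)=∅

φ for i: defs {n5,n6,n8}
  DF⁺ = {n1,n6,n8,n9}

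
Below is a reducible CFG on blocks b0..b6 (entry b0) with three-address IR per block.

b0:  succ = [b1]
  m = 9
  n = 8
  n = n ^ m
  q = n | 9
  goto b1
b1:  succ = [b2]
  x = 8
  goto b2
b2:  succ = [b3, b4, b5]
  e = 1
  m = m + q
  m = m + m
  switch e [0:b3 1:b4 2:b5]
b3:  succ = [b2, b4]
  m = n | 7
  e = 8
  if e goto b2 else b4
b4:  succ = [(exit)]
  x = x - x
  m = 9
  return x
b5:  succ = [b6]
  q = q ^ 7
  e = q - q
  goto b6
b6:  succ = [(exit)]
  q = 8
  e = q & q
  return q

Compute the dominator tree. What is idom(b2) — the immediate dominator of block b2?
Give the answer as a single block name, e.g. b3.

idom tree: b1←b0 b2←b1 b3←b2 b4←b2 b5←b2 b6←b5
Dom∩ at merges:
  b2: preds {b1,b3}: {b0,b1} ∩ {b0,b1,b2,b3} = {b0,b1}; idom=b1
  b4: preds {b2,b3}: {b0,b1,b2} ∩ {b0,b1,b2,b3} = {b0,b1,b2}; idom=b2

idom(b2) = b1

Answer: b1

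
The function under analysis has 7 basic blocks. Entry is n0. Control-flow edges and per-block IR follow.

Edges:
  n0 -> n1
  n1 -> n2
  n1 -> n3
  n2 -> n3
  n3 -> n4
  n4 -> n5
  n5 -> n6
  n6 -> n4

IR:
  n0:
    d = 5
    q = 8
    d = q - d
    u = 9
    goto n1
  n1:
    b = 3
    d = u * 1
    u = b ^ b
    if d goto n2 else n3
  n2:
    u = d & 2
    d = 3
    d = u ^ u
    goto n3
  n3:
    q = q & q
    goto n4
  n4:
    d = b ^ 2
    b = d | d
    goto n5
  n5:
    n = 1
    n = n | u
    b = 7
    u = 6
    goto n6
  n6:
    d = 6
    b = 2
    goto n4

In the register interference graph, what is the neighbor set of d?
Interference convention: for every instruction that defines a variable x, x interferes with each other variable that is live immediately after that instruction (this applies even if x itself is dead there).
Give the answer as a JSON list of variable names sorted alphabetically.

def/use:
  n0: def={d,q,u} ue=∅
  n1: def={b,d,u} ue={u}
  n2: def={d,u} ue={d}
  n3: def={q} ue={q}
  n4: def={b,d} ue={b}
  n5: def={b,n,u} ue={u}
  n6: def={b,d} ue=∅

Backward fixpoint:
  live n0: ∅→{q,u}
  live n1: {q,u}→{b,d,q,u}
  live n2: {b,d,q}→{b,q,u}
  live n3: {b,q,u}→{b,u}
  live n4: {b,u}→{u}
  live n5: {u}→{u}
  live n6: {u}→{b,u}

Interference:
  b↔{d,q,u}
  d↔{b,q,u}
  n↔{u}
  q↔{b,d,u}
  u↔{b,d,n,q}

N(d) = ["b", "q", "u"]

Answer: ["b", "q", "u"]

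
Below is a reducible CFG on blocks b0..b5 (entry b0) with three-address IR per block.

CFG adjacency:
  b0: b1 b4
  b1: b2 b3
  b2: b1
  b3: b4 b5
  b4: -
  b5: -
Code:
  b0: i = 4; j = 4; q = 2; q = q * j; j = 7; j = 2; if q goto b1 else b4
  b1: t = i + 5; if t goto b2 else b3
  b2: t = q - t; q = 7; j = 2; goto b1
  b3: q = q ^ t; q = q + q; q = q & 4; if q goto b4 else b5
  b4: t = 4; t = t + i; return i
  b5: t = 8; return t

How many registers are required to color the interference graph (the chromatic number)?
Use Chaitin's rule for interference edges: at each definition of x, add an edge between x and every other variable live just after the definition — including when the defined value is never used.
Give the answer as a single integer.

Per-block:
  b0: def={i,j,q} ue=∅
  b1: def={t} ue={i}
  b2: def={j,q,t} ue={q,t}
  b3: def={q} ue={q,t}
  b4: def={t} ue={i}
  b5: def={t} ue=∅

Backward fixpoint:
  b0: in=∅ out={i,q}
  b1: in={i,q} out={i,q,t}
  b2: in={i,q,t} out={i,q}
  b3: in={i,q,t} out={i}
  b4: in={i} out=∅
  b5: in=∅ out=∅

Conflict graph:
  i: {j,q,t}
  j: {i,q}
  q: {i,j,t}
  t: {i,q}

Colouring:
  {i,j,q} pairwise interfere (3-clique) ⇒ χ ≥ 3
  3-colouring: r0={i}  r1={q}  r2={j,t}
  χ = 3

Answer: 3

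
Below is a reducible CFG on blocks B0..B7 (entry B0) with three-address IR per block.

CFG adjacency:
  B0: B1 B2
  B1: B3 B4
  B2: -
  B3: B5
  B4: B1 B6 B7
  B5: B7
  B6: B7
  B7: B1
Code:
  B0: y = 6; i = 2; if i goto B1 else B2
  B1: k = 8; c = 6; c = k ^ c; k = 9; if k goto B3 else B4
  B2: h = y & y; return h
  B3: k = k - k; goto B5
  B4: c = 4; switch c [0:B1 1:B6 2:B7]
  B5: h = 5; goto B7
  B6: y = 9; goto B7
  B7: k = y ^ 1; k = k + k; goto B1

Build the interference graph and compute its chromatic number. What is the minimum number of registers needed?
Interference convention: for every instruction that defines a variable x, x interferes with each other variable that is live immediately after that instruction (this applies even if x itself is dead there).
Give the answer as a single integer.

Answer: 3

Working:
Per-block:
  B0: def={i,y} ue=∅
  B1: def={c,k} ue=∅
  B2: def={h} ue={y}
  B3: def={k} ue={k}
  B4: def={c} ue=∅
  B5: def={h} ue=∅
  B6: def={y} ue=∅
  B7: def={k} ue={y}

Live sets:
  B0 li=∅ lo={y}
  B1 li={y} lo={k,y}
  B2 li={y} lo=∅
  B3 li={k,y} lo={y}
  B4 li={y} lo={y}
  B5 li={y} lo={y}
  B6 li=∅ lo={y}
  B7 li={y} lo={y}

Interfere edges:
  c↔{k,y}
  h↔{y}
  i↔{y}
  k↔{c,y}
  y↔{c,h,i,k}

Colouring:
  lower bound: {c,k,y} mutually conflict ⇒ χ ≥ 3
  3-colouring: r0={y}  r1={c,h,i}  r2={k}
  χ = 3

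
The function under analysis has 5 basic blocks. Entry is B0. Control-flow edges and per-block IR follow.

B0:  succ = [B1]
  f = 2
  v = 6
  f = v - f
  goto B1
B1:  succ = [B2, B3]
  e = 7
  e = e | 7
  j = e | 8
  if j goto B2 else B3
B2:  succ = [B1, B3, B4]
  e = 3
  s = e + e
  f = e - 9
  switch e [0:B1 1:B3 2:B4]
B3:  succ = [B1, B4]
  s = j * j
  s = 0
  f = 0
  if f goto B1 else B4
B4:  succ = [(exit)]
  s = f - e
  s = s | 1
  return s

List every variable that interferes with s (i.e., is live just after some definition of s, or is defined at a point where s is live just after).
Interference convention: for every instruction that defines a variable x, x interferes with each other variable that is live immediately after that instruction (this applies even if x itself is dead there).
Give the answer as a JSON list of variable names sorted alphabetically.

Answer: ["e", "j"]

Derivation:
Block summaries:
  B0: {f,v} / ∅
  B1: {e,j} / ∅
  B2: {e,f,s} / ∅
  B3: {f,s} / {j}
  B4: {s} / {e,f}

Backward fixpoint:
  B0: in=∅ out=∅
  B1: in=∅ out={e,j}
  B2: in={j} out={e,f,j}
  B3: in={e,j} out={e,f}
  B4: in={e,f} out=∅

Interference:
  e: {f,j,s}
  f: {e,j,v}
  j: {e,f,s}
  s: {e,j}
  v: {f}

N(s) = ["e", "j"]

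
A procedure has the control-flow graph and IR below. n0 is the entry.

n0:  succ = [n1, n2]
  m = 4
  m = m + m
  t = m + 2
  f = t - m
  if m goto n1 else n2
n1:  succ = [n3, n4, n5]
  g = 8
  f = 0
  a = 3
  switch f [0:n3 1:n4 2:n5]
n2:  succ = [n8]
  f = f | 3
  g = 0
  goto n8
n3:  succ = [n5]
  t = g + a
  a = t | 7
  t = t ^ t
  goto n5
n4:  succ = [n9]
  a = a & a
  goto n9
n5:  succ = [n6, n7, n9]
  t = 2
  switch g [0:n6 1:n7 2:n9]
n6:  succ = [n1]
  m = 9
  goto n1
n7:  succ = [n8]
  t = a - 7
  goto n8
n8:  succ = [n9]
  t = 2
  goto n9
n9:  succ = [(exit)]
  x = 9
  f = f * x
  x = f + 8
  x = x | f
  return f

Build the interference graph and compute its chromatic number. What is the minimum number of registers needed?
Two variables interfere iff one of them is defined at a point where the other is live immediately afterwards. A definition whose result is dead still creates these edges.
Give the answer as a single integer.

Block summaries:
  n0: def={f,m,t} ue=∅
  n1: def={a,f,g} ue=∅
  n2: def={f,g} ue={f}
  n3: def={a,t} ue={a,g}
  n4: def={a} ue={a}
  n5: def={t} ue={g}
  n6: def={m} ue=∅
  n7: def={t} ue={a}
  n8: def={t} ue=∅
  n9: def={f,x} ue={f}

Live sets:
  n0: in=∅ out={f}
  n1: in=∅ out={a,f,g}
  n2: in={f} out={f}
  n3: in={a,f,g} out={a,f,g}
  n4: in={a,f} out={f}
  n5: in={a,f,g} out={a,f}
  n6: in=∅ out=∅
  n7: in={a,f} out={f}
  n8: in={f} out={f}
  n9: in={f} out=∅

Interference:
  a↔{f,g,t}
  f↔{a,g,m,t,x}
  g↔{a,f,t}
  m↔{f,t}
  t↔{a,f,g,m}
  x↔{f}

Chromatic number:
  clique {a,f,g,t} ⇒ need ≥ 4
  assign a→r2 f→r0 g→r3 m→r2 t→r1 x→r1 — no edge inside a register ⇒ χ ≤ 4
  χ = 4

Answer: 4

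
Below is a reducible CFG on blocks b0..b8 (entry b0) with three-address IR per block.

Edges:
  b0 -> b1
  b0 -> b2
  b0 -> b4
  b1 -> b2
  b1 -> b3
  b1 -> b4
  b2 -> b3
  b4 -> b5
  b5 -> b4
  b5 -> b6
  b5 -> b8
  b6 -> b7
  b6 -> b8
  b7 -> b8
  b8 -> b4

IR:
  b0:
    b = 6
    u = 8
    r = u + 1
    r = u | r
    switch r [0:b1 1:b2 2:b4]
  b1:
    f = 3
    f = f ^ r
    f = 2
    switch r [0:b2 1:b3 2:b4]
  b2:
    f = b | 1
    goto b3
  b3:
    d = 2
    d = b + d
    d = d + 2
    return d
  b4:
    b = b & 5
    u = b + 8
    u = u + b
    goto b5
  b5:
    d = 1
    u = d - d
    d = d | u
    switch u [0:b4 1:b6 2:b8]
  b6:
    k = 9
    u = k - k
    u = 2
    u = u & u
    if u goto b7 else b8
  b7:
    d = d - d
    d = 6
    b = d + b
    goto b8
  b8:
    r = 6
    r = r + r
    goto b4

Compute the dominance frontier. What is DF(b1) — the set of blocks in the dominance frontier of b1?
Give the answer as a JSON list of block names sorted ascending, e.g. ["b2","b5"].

Answer: ["b2", "b3", "b4"]

Working:
idom tree: b1←b0 b2←b0 b3←b0 b4←b0 b5←b4 b6←b5 b7←b6 b8←b5
Dom at joins:
  b2: preds {b0,b1}: {b0} ∩ {b0,b1} = {b0}; idom=b0
  b3: preds {b1,b2}: {b0,b1} ∩ {b0,b2} = {b0}; idom=b0
  b4: preds {b0,b1,b5,b8}: {b0} ∩ {b0,b1} ∩ {b0,b4,b5} ∩ {b0,b4,b5,b8} = {b0}; idom=b0
  b8: preds {b5,b6,b7}: {b0,b4,b5} ∩ {b0,b4,b5,b6} ∩ {b0,b4,b5,b6,b7} = {b0,b4,b5}; idom=b5

DF derivation:
  b2←b0: walk · to b0
  b2←b1: walk b1 to b0
  b3←b1: walk b1 to b0
  b3←b2: walk b2 to b0
  b4←b0: walk · to b0
  b4←b1: walk b1 to b0
  b4←b5: walk b5→b4 to b0
  b4←b8: walk b8→b5→b4 to b0
  b8←b5: walk · to b5
  b8←b6: walk b6 to b5
  b8←b7: walk b7→b6 to b5
  b0 → ∅
  b1 → {b2,b3,b4}
  b2 → {b3}
  b3 → ∅
  b4 → {b4}
  b5 → {b4}
  b6 → {b8}
  b7 → {b8}
  b8 → {b4}

DF(b1) = ["b2", "b3", "b4"]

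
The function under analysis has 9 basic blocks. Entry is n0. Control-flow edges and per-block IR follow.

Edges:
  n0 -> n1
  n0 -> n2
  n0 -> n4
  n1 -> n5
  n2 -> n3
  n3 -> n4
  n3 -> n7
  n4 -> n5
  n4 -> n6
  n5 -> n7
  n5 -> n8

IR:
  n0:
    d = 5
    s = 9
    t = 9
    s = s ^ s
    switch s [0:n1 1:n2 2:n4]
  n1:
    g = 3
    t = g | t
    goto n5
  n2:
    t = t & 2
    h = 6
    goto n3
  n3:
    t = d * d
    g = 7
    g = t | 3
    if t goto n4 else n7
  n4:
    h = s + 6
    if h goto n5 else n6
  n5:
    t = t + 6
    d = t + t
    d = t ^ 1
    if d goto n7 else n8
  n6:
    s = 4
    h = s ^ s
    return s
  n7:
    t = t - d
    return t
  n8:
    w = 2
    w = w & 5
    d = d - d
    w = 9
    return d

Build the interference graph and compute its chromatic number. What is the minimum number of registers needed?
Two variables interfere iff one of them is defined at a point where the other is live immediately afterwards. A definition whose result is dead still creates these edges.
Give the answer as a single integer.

Answer: 4

Derivation:
Block summaries:
  n0: {d,s,t} / ∅
  n1: {g,t} / {t}
  n2: {h,t} / {t}
  n3: {g,t} / {d}
  n4: {h} / {s}
  n5: {d,t} / {t}
  n6: {h,s} / ∅
  n7: {t} / {d,t}
  n8: {d,w} / {d}

Live sets:
  live n0: ∅→{d,s,t}
  live n1: {t}→{t}
  live n2: {d,s,t}→{d,s}
  live n3: {d,s}→{d,s,t}
  live n4: {s,t}→{t}
  live n5: {t}→{d,t}
  live n6: ∅→∅
  live n7: {d,t}→∅
  live n8: {d}→∅

Interference:
  d: {g,h,s,t,w}
  g: {d,s,t}
  h: {d,s,t}
  s: {d,g,h,t}
  t: {d,g,h,s}
  w: {d}

Colouring:
  clique {d,g,s,t} ⇒ need ≥ 4
  assign d→R0 g→R3 h→R3 s→R1 t→R2 w→R1 — no edge inside a register ⇒ χ ≤ 4
  χ = 4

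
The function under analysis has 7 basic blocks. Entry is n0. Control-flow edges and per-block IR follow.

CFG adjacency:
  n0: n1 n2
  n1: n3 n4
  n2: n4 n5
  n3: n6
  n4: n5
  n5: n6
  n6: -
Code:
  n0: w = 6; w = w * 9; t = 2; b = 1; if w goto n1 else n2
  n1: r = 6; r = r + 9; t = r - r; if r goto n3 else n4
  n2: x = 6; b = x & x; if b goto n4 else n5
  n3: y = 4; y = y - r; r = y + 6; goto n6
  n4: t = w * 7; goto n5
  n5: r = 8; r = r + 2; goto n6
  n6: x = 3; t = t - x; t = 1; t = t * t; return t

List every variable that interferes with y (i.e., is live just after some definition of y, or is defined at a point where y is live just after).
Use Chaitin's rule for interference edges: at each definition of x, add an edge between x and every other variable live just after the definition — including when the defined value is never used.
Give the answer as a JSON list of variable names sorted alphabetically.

Answer: ["r", "t"]

Derivation:
Block summaries:
  n0: def={b,t,w} ue=∅
  n1: def={r,t} ue=∅
  n2: def={b,x} ue=∅
  n3: def={r,y} ue={r}
  n4: def={t} ue={w}
  n5: def={r} ue=∅
  n6: def={t,x} ue={t}

Liveness:
  n0 li=∅ lo={t,w}
  n1 li={w} lo={r,t,w}
  n2 li={t,w} lo={t,w}
  n3 li={r,t} lo={t}
  n4 li={w} lo={t}
  n5 li={t} lo={t}
  n6 li={t} lo=∅

Interference:
  b↔{t,w}
  r↔{t,w,y}
  t↔{b,r,w,x,y}
  w↔{b,r,t,x}
  x↔{t,w}
  y↔{r,t}

N(y) = ["r", "t"]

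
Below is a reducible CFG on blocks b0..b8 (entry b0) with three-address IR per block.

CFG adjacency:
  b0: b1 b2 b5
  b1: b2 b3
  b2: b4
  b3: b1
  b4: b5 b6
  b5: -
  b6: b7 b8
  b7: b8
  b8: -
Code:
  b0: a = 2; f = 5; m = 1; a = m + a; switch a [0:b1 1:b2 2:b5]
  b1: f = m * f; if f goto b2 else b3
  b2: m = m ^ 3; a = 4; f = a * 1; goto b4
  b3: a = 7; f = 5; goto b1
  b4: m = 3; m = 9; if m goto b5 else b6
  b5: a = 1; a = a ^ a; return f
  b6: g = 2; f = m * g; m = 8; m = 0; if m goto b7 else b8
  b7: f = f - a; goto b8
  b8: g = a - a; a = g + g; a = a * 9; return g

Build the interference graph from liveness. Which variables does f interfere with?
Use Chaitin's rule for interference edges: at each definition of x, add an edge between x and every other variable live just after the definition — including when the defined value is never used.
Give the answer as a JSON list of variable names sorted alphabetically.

Answer: ["a", "m"]

Derivation:
Per-block:
  b0 def {a,f,m} use ∅
  b1 def {f} use {f,m}
  b2 def {a,f,m} use {m}
  b3 def {a,f} use ∅
  b4 def {m} use ∅
  b5 def {a} use {f}
  b6 def {f,g,m} use {m}
  b7 def {f} use {a,f}
  b8 def {a,g} use {a}

Live sets:
  b0 li=∅ lo={f,m}
  b1 li={f,m} lo={m}
  b2 li={m} lo={a,f}
  b3 li={m} lo={f,m}
  b4 li={a,f} lo={a,f,m}
  b5 li={f} lo=∅
  b6 li={a,m} lo={a,f}
  b7 li={a,f} lo={a}
  b8 li={a} lo=∅

Interfere edges:
  a — {f,g,m}
  f — {a,m}
  g — {a,m}
  m — {a,f,g}

N(f) = ["a", "m"]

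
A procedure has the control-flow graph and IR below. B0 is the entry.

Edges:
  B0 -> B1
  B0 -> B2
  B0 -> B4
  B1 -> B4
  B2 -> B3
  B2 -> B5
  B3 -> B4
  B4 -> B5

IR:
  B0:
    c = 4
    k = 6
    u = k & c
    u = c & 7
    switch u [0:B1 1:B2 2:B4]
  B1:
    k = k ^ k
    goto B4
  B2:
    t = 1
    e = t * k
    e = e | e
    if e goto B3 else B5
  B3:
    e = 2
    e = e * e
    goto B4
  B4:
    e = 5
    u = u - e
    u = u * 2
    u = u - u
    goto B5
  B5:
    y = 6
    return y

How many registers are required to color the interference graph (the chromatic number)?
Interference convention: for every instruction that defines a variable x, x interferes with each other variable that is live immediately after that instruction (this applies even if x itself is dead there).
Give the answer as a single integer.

Per-block:
  B0: def={c,k,u} ue=∅
  B1: def={k} ue={k}
  B2: def={e,t} ue={k}
  B3: def={e} ue=∅
  B4: def={e,u} ue={u}
  B5: def={y} ue=∅

Backward fixpoint:
  B0: in=∅ out={k,u}
  B1: in={k,u} out={u}
  B2: in={k,u} out={u}
  B3: in={u} out={u}
  B4: in={u} out=∅
  B5: in=∅ out=∅

Interference:
  c: {k,u}
  e: {u}
  k: {c,t,u}
  t: {k,u}
  u: {c,e,k,t}
  y: ∅

Colouring:
  clique {c,k,u} ⇒ need ≥ 3
  3-colouring: c0={u,y}  c1={e,k}  c2={c,t}
  χ = 3

Answer: 3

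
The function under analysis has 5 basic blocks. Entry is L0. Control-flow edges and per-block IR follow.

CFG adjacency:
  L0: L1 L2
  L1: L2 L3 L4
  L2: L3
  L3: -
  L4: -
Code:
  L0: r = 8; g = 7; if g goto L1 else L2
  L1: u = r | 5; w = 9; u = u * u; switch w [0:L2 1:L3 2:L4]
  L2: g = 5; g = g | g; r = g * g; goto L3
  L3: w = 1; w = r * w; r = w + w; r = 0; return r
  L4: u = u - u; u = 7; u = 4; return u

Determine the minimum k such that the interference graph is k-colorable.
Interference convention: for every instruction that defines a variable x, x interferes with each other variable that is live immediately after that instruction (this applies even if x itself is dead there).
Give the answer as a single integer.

Per-block:
  L0: def={g,r} ue=∅
  L1: def={u,w} ue={r}
  L2: def={g,r} ue=∅
  L3: def={r,w} ue={r}
  L4: def={u} ue={u}

Live sets:
  live L0: ∅→{r}
  live L1: {r}→{r,u}
  live L2: ∅→{r}
  live L3: {r}→∅
  live L4: {u}→∅

Conflict graph:
  g: {r}
  r: {g,u,w}
  u: {r,w}
  w: {r,u}

Registers:
  clique {r,u,w} ⇒ need ≥ 3
  3-colouring: R0={r}  R1={g,u}  R2={w}
  χ = 3

Answer: 3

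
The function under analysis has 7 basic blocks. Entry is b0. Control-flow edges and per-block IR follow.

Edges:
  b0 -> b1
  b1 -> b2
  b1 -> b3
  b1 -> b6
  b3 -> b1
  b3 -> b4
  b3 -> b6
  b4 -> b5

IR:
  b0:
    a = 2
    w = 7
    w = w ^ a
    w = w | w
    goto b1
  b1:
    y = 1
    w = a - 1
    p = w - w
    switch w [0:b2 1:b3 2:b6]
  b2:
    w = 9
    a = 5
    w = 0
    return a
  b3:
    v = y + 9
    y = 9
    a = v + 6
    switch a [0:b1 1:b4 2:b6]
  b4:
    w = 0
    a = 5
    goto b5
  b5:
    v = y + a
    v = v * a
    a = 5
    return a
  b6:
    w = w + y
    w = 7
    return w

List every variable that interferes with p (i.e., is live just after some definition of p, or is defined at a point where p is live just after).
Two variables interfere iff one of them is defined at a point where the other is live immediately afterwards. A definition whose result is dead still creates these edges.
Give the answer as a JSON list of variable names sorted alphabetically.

Answer: ["w", "y"]

Analysis:
Block summaries:
  b0 def {a,w} use ∅
  b1 def {p,w,y} use {a}
  b2 def {a,w} use ∅
  b3 def {a,v,y} use {y}
  b4 def {a,w} use ∅
  b5 def {a,v} use {a,y}
  b6 def {w} use {w,y}

Backward fixpoint:
  live b0: ∅→{a}
  live b1: {a}→{w,y}
  live b2: ∅→∅
  live b3: {w,y}→{a,w,y}
  live b4: {y}→{a,y}
  live b5: {a,y}→∅
  live b6: {w,y}→∅

Interfere edges:
  a — {v,w,y}
  p — {w,y}
  v — {a,w,y}
  w — {a,p,v,y}
  y — {a,p,v,w}

N(p) = ["w", "y"]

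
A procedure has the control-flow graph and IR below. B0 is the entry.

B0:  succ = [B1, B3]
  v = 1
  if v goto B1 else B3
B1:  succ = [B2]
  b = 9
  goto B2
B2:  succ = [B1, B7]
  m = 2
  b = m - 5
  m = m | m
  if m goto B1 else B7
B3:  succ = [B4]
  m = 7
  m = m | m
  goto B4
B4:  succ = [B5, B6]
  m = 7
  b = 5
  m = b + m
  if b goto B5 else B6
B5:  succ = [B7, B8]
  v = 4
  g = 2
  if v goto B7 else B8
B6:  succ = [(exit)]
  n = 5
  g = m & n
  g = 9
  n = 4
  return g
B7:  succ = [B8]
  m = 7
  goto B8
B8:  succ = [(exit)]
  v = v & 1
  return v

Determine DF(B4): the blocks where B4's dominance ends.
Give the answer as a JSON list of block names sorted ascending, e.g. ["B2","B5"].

Answer: ["B7", "B8"]

Working:
idom tree: B1←B0 B2←B1 B3←B0 B4←B3 B5←B4 B6←B4 B7←B0 B8←B0
Dom∩ at merges:
  B1: preds {B0,B2}: {B0} ∩ {B0,B1,B2} = {B0}; idom=B0
  B7: preds {B2,B5}: {B0,B1,B2} ∩ {B0,B3,B4,B5} = {B0}; idom=B0
  B8: preds {B5,B7}: {B0,B3,B4,B5} ∩ {B0,B7} = {B0}; idom=B0

DF derivation:
  B1←B0: walk · to B0
  B1←B2: walk B2→B1 to B0
  B7←B2: walk B2→B1 to B0
  B7←B5: walk B5→B4→B3 to B0
  B8←B5: walk B5→B4→B3 to B0
  B8←B7: walk B7 to B0
  B0: DF=∅
  B1: DF={B1,B7}
  B2: DF={B1,B7}
  B3: DF={B7,B8}
  B4: DF={B7,B8}
  B5: DF={B7,B8}
  B6: DF=∅
  B7: DF={B8}
  B8: DF=∅

DF(B4) = ["B7", "B8"]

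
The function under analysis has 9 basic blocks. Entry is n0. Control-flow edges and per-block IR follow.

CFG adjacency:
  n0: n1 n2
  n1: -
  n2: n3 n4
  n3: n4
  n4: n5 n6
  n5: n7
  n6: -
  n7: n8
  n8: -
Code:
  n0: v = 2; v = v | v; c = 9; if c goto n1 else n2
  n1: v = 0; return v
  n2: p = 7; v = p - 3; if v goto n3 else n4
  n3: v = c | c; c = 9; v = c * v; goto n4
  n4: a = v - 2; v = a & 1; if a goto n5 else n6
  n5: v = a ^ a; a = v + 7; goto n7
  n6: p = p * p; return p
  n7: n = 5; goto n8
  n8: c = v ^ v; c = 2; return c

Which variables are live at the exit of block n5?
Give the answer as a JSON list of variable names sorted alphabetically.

Answer: ["v"]

Working:
def/use:
  n0 def {c,v} use ∅
  n1 def {v} use ∅
  n2 def {p,v} use ∅
  n3 def {c,v} use {c}
  n4 def {a,v} use {v}
  n5 def {a,v} use {a}
  n6 def {p} use {p}
  n7 def {n} use ∅
  n8 def {c} use {v}

Live sets:
  live n0: ∅→{c}
  live n1: ∅→∅
  live n2: {c}→{c,p,v}
  live n3: {c,p}→{p,v}
  live n4: {p,v}→{a,p}
  live n5: {a}→{v}
  live n6: {p}→∅
  live n7: {v}→{v}
  live n8: {v}→∅

live-out(n5) = ["v"]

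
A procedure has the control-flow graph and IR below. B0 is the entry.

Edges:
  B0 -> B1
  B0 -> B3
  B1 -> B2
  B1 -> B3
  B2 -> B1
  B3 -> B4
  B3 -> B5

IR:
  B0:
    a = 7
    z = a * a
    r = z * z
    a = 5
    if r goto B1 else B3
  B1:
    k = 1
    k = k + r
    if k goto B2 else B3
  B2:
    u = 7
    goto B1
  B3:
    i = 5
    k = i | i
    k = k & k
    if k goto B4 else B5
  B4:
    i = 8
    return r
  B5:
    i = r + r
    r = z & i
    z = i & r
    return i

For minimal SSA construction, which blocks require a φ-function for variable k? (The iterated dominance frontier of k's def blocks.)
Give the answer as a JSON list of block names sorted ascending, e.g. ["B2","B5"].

idom tree: B1←B0 B2←B1 B3←B0 B4←B3 B5←B3
Join-block Dom:
  B1: preds {B0,B2}: {B0} ∩ {B0,B1,B2} = {B0}; idom=B0
  B3: preds {B0,B1}: {B0} ∩ {B0,B1} = {B0}; idom=B0

DF derivation:
  B1←B0: walk · to B0
  B1←B2: walk B2→B1 to B0
  B3←B0: walk · to B0
  B3←B1: walk B1 to B0
  B0: DF=∅
  B1: DF={B1,B3}
  B2: DF={B1}
  B3: DF=∅
  B4: DF=∅
  B5: DF=∅

φ for k: defs {B1,B3}
  DF⁺ = {B1,B3}

Answer: ["B1", "B3"]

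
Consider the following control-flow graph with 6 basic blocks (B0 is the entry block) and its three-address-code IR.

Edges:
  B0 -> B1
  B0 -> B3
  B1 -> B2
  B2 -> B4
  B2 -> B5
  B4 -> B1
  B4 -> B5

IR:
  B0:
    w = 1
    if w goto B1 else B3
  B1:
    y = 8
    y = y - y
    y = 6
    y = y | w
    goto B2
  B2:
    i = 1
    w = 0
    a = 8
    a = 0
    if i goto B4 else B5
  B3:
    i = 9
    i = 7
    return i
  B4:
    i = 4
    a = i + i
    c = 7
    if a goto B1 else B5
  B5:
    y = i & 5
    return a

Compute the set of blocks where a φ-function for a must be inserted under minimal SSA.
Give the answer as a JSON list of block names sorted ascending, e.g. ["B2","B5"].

idom tree: B1←B0 B2←B1 B3←B0 B4←B2 B5←B2
Dom at joins:
  B1: preds {B0,B4}: {B0} ∩ {B0,B1,B2,B4} = {B0}; idom=B0
  B5: preds {B2,B4}: {B0,B1,B2} ∩ {B0,B1,B2,B4} = {B0,B1,B2}; idom=B2

Frontier:
  join B1 pred B0: · stop@B0
  join B1 pred B4: B4→B2→B1 stop@B0
  join B5 pred B2: · stop@B2
  join B5 pred B4: B4 stop@B2
  DF(B0)=∅
  DF(B1)={B1}
  DF(B2)={B1}
  DF(B3)=∅
  DF(B4)={B1,B5}
  DF(B5)=∅

φ for a: defs {B2,B4}
  DF⁺ = {B1,B5}

Answer: ["B1", "B5"]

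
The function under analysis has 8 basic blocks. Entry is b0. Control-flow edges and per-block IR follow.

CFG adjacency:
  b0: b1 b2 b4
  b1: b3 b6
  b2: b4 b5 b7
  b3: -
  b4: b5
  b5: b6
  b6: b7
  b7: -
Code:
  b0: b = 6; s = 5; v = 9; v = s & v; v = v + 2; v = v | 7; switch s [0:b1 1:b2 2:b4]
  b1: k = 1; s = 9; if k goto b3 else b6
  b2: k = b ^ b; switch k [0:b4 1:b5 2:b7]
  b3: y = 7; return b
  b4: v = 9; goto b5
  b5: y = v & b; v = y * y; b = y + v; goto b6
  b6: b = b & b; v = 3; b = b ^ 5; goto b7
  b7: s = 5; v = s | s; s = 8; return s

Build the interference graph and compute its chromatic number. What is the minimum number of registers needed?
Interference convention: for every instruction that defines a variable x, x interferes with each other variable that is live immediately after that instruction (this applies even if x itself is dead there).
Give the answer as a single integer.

Answer: 4

Derivation:
def/use:
  b0: {b,s,v} / ∅
  b1: {k,s} / ∅
  b2: {k} / {b}
  b3: {y} / {b}
  b4: {v} / ∅
  b5: {b,v,y} / {b,v}
  b6: {b,v} / {b}
  b7: {s,v} / ∅

Liveness:
  live b0: ∅→{b,v}
  live b1: {b}→{b}
  live b2: {b,v}→{b,v}
  live b3: {b}→∅
  live b4: {b}→{b,v}
  live b5: {b,v}→{b}
  live b6: {b}→∅
  live b7: ∅→∅

Conflict graph:
  b: {k,s,v,y}
  k: {b,s,v}
  s: {b,k,v}
  v: {b,k,s,y}
  y: {b,v}

Registers:
  clique {b,k,s,v} ⇒ need ≥ 4
  assign b→R0 k→R2 s→R3 v→R1 y→R2 — no edge inside a register ⇒ χ ≤ 4
  χ = 4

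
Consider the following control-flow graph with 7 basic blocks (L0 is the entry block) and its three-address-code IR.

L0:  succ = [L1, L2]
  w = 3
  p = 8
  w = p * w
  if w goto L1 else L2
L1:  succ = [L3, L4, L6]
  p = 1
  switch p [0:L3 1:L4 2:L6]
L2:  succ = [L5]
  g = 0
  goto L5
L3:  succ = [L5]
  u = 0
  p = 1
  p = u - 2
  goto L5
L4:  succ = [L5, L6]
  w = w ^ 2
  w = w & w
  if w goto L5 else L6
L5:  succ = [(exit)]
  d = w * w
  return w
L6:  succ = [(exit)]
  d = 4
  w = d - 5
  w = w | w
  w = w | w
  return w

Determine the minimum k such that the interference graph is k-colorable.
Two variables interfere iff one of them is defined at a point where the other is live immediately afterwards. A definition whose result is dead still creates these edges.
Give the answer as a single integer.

Answer: 3

Derivation:
Block summaries:
  L0 def {p,w} use ∅
  L1 def {p} use ∅
  L2 def {g} use ∅
  L3 def {p,u} use ∅
  L4 def {w} use {w}
  L5 def {d} use {w}
  L6 def {d,w} use ∅

Live sets:
  L0: in=∅ out={w}
  L1: in={w} out={w}
  L2: in={w} out={w}
  L3: in={w} out={w}
  L4: in={w} out={w}
  L5: in={w} out=∅
  L6: in=∅ out=∅

Interfere edges:
  d — {w}
  g — {w}
  p — {u,w}
  u — {p,w}
  w — {d,g,p,u}

Registers:
  {p,u,w} pairwise interfere (3-clique) ⇒ χ ≥ 3
  assign d→c1 g→c1 p→c1 u→c2 w→c0 — no edge inside a register ⇒ χ ≤ 3
  χ = 3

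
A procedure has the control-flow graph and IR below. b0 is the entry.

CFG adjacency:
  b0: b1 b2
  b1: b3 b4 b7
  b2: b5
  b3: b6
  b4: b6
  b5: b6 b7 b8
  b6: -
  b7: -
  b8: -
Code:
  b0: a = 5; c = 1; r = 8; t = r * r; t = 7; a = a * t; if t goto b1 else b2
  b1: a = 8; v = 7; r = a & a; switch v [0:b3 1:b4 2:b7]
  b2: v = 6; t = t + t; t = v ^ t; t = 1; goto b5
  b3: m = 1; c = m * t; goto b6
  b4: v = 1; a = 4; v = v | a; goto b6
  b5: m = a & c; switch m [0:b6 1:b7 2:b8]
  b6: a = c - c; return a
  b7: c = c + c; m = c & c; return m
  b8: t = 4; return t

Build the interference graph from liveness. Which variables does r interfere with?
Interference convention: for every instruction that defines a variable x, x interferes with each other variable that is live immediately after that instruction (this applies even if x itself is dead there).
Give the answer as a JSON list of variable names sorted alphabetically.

Answer: ["a", "c", "t", "v"]

Analysis:
Block summaries:
  b0 def {a,c,r,t} use ∅
  b1 def {a,r,v} use ∅
  b2 def {t,v} use {t}
  b3 def {c,m} use {t}
  b4 def {a,v} use ∅
  b5 def {m} use {a,c}
  b6 def {a} use {c}
  b7 def {c,m} use {c}
  b8 def {t} use ∅

Backward fixpoint:
  live b0: ∅→{a,c,t}
  live b1: {c,t}→{c,t}
  live b2: {a,c,t}→{a,c}
  live b3: {t}→{c}
  live b4: {c}→{c}
  live b5: {a,c}→{c}
  live b6: {c}→∅
  live b7: {c}→∅
  live b8: ∅→∅

Conflict graph:
  a — {c,r,t,v}
  c — {a,m,r,t,v}
  m — {c,t}
  r — {a,c,t,v}
  t — {a,c,m,r,v}
  v — {a,c,r,t}

N(r) = ["a", "c", "t", "v"]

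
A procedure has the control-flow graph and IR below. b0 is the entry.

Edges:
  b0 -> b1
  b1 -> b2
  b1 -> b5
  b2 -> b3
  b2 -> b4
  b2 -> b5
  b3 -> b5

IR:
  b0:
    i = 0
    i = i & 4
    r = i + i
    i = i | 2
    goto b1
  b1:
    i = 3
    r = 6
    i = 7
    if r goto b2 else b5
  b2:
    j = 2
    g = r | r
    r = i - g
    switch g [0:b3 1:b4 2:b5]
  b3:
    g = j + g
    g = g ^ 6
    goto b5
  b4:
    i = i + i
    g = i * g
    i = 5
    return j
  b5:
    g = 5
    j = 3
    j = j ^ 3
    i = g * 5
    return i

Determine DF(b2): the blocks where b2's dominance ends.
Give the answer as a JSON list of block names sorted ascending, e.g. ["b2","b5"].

idom tree: b1←b0 b2←b1 b3←b2 b4←b2 b5←b1
Join-block Dom:
  b5: preds {b1,b2,b3}: {b0,b1} ∩ {b0,b1,b2} ∩ {b0,b1,b2,b3} = {b0,b1}; idom=b1

DF derivation:
  b5←b1: walk · to b1
  b5←b2: walk b2 to b1
  b5←b3: walk b3→b2 to b1
  b0 → ∅
  b1 → ∅
  b2 → {b5}
  b3 → {b5}
  b4 → ∅
  b5 → ∅

DF(b2) = ["b5"]

Answer: ["b5"]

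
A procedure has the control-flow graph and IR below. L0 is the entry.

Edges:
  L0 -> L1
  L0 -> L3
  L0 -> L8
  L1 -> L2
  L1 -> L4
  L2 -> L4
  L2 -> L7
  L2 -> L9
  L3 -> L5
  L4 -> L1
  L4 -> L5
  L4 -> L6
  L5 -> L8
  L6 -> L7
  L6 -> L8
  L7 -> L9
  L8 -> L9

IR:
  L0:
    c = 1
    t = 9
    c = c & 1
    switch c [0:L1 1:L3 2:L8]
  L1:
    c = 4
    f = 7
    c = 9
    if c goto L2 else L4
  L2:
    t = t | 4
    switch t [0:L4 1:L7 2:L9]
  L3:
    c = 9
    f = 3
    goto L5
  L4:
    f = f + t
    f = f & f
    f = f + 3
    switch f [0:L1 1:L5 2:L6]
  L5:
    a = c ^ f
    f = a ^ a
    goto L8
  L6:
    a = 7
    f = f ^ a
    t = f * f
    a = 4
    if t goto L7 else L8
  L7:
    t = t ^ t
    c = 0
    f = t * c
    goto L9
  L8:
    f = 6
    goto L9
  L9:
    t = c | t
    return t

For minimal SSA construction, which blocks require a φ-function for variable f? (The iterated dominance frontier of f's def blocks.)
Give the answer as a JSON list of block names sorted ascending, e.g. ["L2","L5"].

Answer: ["L1", "L5", "L7", "L8", "L9"]

Derivation:
idom tree: L1←L0 L2←L1 L3←L0 L4←L1 L5←L0 L6←L4 L7←L1 L8←L0 L9←L0
Join-block Dom:
  L1: preds {L0,L4}: {L0} ∩ {L0,L1,L4} = {L0}; idom=L0
  L4: preds {L1,L2}: {L0,L1} ∩ {L0,L1,L2} = {L0,L1}; idom=L1
  L5: preds {L3,L4}: {L0,L3} ∩ {L0,L1,L4} = {L0}; idom=L0
  L7: preds {L2,L6}: {L0,L1,L2} ∩ {L0,L1,L4,L6} = {L0,L1}; idom=L1
  L8: preds {L0,L5,L6}: {L0} ∩ {L0,L5} ∩ {L0,L1,L4,L6} = {L0}; idom=L0
  L9: preds {L2,L7,L8}: {L0,L1,L2} ∩ {L0,L1,L7} ∩ {L0,L8} = {L0}; idom=L0

Frontier:
  L1←L0: walk · to L0
  L1←L4: walk L4→L1 to L0
  L4←L1: walk · to L1
  L4←L2: walk L2 to L1
  L5←L3: walk L3 to L0
  L5←L4: walk L4→L1 to L0
  L7←L2: walk L2 to L1
  L7←L6: walk L6→L4 to L1
  L8←L0: walk · to L0
  L8←L5: walk L5 to L0
  L8←L6: walk L6→L4→L1 to L0
  L9←L2: walk L2→L1 to L0
  L9←L7: walk L7→L1 to L0
  L9←L8: walk L8 to L0
  L0: DF=∅
  L1: DF={L1,L5,L8,L9}
  L2: DF={L4,L7,L9}
  L3: DF={L5}
  L4: DF={L1,L5,L7,L8}
  L5: DF={L8}
  L6: DF={L7,L8}
  L7: DF={L9}
  L8: DF={L9}
  L9: DF=∅

φ for f: defs {L1,L3,L4,L5,L6,L7,L8}
  DF⁺ = {L1,L5,L7,L8,L9}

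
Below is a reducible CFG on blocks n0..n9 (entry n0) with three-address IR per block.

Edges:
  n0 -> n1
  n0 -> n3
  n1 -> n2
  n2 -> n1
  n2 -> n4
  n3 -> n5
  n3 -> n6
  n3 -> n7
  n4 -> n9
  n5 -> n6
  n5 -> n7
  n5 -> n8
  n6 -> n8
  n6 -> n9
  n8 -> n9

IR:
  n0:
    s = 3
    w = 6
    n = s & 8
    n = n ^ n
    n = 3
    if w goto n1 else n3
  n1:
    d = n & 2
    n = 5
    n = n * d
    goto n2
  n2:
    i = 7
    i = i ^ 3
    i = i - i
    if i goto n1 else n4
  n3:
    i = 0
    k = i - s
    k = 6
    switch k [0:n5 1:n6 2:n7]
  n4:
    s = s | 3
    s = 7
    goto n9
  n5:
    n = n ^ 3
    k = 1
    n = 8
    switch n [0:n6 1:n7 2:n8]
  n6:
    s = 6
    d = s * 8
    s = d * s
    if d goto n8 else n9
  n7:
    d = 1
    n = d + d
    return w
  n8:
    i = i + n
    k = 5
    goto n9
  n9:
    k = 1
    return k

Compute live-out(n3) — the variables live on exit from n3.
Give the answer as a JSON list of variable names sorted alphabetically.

Block summaries:
  n0 def {n,s,w} use ∅
  n1 def {d,n} use {n}
  n2 def {i} use ∅
  n3 def {i,k} use {s}
  n4 def {s} use {s}
  n5 def {k,n} use {n}
  n6 def {d,s} use ∅
  n7 def {d,n} use {w}
  n8 def {i,k} use {i,n}
  n9 def {k} use ∅

Live sets:
  live n0: ∅→{n,s,w}
  live n1: {n,s}→{n,s}
  live n2: {n,s}→{n,s}
  live n3: {n,s,w}→{i,n,w}
  live n4: {s}→∅
  live n5: {i,n,w}→{i,n,w}
  live n6: {i,n}→{i,n}
  live n7: {w}→∅
  live n8: {i,n}→∅
  live n9: ∅→∅

live-out(n3) = ["i", "n", "w"]

Answer: ["i", "n", "w"]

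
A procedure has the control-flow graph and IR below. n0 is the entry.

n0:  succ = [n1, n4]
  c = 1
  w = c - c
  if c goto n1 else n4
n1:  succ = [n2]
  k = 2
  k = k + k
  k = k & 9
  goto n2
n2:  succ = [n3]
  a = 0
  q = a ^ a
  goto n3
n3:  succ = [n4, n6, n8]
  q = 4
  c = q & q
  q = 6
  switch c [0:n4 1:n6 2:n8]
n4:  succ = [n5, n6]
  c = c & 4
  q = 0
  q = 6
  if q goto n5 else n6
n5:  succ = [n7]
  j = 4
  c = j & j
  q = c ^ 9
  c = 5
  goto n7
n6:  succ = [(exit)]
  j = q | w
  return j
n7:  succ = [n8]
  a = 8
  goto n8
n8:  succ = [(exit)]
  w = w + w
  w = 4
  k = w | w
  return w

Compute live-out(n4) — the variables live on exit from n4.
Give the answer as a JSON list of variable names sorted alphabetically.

Answer: ["q", "w"]

Working:
Per-block:
  n0: {c,w} / ∅
  n1: {k} / ∅
  n2: {a,q} / ∅
  n3: {c,q} / ∅
  n4: {c,q} / {c}
  n5: {c,j,q} / ∅
  n6: {j} / {q,w}
  n7: {a} / ∅
  n8: {k,w} / {w}

Backward fixpoint:
  live n0: ∅→{c,w}
  live n1: {w}→{w}
  live n2: {w}→{w}
  live n3: {w}→{c,q,w}
  live n4: {c,w}→{q,w}
  live n5: {w}→{w}
  live n6: {q,w}→∅
  live n7: {w}→{w}
  live n8: {w}→∅

live-out(n4) = ["q", "w"]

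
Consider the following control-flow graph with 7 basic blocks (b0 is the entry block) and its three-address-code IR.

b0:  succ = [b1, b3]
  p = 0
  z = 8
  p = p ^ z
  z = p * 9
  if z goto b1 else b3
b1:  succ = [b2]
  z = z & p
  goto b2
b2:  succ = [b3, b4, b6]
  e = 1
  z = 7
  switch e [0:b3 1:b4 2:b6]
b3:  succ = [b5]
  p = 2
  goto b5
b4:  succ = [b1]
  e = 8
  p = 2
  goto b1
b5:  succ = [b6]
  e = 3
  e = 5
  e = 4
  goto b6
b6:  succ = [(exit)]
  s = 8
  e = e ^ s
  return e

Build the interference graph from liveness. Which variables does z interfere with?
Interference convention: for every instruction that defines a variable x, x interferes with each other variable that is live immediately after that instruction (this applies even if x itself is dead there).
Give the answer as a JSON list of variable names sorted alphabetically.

Block summaries:
  b0: def={p,z} ue=∅
  b1: def={z} ue={p,z}
  b2: def={e,z} ue=∅
  b3: def={p} ue=∅
  b4: def={e,p} ue=∅
  b5: def={e} ue=∅
  b6: def={e,s} ue={e}

Liveness:
  b0 li=∅ lo={p,z}
  b1 li={p,z} lo=∅
  b2 li=∅ lo={e,z}
  b3 li=∅ lo=∅
  b4 li={z} lo={p,z}
  b5 li=∅ lo={e}
  b6 li={e} lo=∅

Interference:
  e: {s,z}
  p: {z}
  s: {e}
  z: {e,p}

N(z) = ["e", "p"]

Answer: ["e", "p"]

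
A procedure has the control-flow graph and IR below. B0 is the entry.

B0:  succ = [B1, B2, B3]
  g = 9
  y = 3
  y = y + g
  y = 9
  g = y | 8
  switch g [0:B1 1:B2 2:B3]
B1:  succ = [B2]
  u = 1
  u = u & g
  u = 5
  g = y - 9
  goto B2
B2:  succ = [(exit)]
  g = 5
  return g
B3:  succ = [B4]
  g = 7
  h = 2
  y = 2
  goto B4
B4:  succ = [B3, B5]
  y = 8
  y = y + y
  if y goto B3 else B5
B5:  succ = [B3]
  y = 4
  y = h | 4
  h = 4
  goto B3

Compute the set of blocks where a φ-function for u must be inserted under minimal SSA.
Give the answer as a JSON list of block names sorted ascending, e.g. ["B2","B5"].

Answer: ["B2"]

Analysis:
idom tree: B1←B0 B2←B0 B3←B0 B4←B3 B5←B4
Dom at joins:
  B2: preds {B0,B1}: {B0} ∩ {B0,B1} = {B0}; idom=B0
  B3: preds {B0,B4,B5}: {B0} ∩ {B0,B3,B4} ∩ {B0,B3,B4,B5} = {B0}; idom=B0

Frontier:
  join B2 pred B0: · stop@B0
  join B2 pred B1: B1 stop@B0
  join B3 pred B0: · stop@B0
  join B3 pred B4: B4→B3 stop@B0
  join B3 pred B5: B5→B4→B3 stop@B0
  B0: DF=∅
  B1: DF={B2}
  B2: DF=∅
  B3: DF={B3}
  B4: DF={B3}
  B5: DF={B3}

φ for u: defs {B1}
  DF⁺ = {B2}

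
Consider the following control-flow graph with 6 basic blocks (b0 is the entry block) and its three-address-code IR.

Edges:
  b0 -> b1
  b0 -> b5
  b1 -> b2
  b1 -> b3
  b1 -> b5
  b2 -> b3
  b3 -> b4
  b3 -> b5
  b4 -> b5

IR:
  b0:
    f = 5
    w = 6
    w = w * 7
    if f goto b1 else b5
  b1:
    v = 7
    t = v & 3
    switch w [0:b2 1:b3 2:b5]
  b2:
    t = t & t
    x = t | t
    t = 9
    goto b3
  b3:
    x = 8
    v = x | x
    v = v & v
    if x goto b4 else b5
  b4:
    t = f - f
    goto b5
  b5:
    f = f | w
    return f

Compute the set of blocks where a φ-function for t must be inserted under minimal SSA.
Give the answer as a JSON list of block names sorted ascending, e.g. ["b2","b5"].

Answer: ["b3", "b5"]

Working:
idom tree: b1←b0 b2←b1 b3←b1 b4←b3 b5←b0
Dom∩ at merges:
  b3: preds {b1,b2}: {b0,b1} ∩ {b0,b1,b2} = {b0,b1}; idom=b1
  b5: preds {b0,b1,b3,b4}: {b0} ∩ {b0,b1} ∩ {b0,b1,b3} ∩ {b0,b1,b3,b4} = {b0}; idom=b0

DF walk-up:
  join b3 pred b1: · stop@b1
  join b3 pred b2: b2 stop@b1
  join b5 pred b0: · stop@b0
  join b5 pred b1: b1 stop@b0
  join b5 pred b3: b3→b1 stop@b0
  join b5 pred b4: b4→b3→b1 stop@b0
  b0 → ∅
  b1 → {b5}
  b2 → {b3}
  b3 → {b5}
  b4 → {b5}
  b5 → ∅

φ for t: defs {b1,b2,b4}
  DF⁺ = {b3,b5}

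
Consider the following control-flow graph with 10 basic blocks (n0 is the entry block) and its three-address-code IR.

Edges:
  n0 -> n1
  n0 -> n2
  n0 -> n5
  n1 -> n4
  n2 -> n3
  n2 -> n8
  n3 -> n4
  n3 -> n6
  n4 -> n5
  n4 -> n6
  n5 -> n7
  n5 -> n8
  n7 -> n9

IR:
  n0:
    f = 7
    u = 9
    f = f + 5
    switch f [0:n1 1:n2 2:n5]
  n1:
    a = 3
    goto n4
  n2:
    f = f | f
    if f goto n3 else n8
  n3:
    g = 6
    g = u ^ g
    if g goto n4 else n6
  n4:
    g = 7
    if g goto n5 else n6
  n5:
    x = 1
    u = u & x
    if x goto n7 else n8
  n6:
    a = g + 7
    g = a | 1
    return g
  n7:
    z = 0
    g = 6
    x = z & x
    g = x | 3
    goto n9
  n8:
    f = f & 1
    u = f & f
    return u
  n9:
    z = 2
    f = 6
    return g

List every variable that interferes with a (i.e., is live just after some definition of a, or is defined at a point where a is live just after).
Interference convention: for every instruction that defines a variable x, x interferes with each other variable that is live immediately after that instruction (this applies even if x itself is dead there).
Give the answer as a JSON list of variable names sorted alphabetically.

def/use:
  n0: {f,u} / ∅
  n1: {a} / ∅
  n2: {f} / {f}
  n3: {g} / {u}
  n4: {g} / ∅
  n5: {u,x} / {u}
  n6: {a,g} / {g}
  n7: {g,x,z} / {x}
  n8: {f,u} / {f}
  n9: {f,z} / {g}

Live sets:
  n0 li=∅ lo={f,u}
  n1 li={f,u} lo={f,u}
  n2 li={f,u} lo={f,u}
  n3 li={f,u} lo={f,g,u}
  n4 li={f,u} lo={f,g,u}
  n5 li={f,u} lo={f,x}
  n6 li={g} lo=∅
  n7 li={x} lo={g}
  n8 li={f} lo=∅
  n9 li={g} lo=∅

Conflict graph:
  a: {f,u}
  f: {a,g,u,x}
  g: {f,u,x,z}
  u: {a,f,g,x}
  x: {f,g,u,z}
  z: {g,x}

N(a) = ["f", "u"]

Answer: ["f", "u"]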